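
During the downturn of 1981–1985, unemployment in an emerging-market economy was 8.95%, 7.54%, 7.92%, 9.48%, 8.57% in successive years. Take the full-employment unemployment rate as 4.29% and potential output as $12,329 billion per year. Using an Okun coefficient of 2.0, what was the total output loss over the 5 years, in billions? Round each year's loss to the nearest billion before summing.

$5,180 billion

Year 1981: gap = -2.0 × (8.95 - 4.29) = -9.32%, loss ≈ 12329 × 9.32/100 ≈ 1149.
Year 1982: gap = -2.0 × (7.54 - 4.29) = -6.5%, loss ≈ 12329 × 6.5/100 ≈ 801.
Year 1983: gap = -2.0 × (7.92 - 4.29) = -7.26%, loss ≈ 12329 × 7.26/100 ≈ 895.
Year 1984: gap = -2.0 × (9.48 - 4.29) = -10.38%, loss ≈ 12329 × 10.38/100 ≈ 1280.
Year 1985: gap = -2.0 × (8.57 - 4.29) = -8.56%, loss ≈ 12329 × 8.56/100 ≈ 1055.
Total lost output = 1149 + 801 + 895 + 1280 + 1055 = 5180 billion.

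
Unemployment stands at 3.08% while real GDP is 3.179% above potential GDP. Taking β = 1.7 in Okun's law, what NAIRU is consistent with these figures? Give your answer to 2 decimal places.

From Okun's law, u - u* = -(output gap)/β = -(3.179)/1.7 = -1.87 points.
So u* = 3.08 + 1.87 = 4.95%.

4.95%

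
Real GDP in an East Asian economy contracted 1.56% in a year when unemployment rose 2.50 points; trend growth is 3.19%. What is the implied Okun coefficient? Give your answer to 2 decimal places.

Growth form: g_Y = g_Y* - β × Δu, so β = (g_Y* - g_Y)/Δu.
β = (3.19 + 1.56)/2.50 = 4.75/2.50 = 1.90.

β ≈ 1.90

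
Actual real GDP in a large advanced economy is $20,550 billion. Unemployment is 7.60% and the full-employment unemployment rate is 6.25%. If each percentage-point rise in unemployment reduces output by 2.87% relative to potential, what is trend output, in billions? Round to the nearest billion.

$21,378 billion

Unemployment gap = 7.6 - 6.25 = 1.35 points, so output gap = -2.87 × 1.35 = -3.8745%.
Since Y = Y* × (1 + gap/100), Y* = 20550/0.961255 ≈ 21378 billion.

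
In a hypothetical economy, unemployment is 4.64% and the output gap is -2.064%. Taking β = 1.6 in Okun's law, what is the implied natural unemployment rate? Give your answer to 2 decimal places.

From Okun's law, u - u* = -(output gap)/β = -(-2.064)/1.6 = 1.29 points.
So u* = 4.64 - 1.29 = 3.35%.

3.35%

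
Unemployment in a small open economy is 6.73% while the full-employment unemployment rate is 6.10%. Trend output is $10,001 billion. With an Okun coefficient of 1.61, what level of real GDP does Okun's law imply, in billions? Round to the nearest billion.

Unemployment gap = 6.73 - 6.1 = 0.63 points, so the output gap is -1.61 × 0.63 = -1.0143%.
Actual GDP = 10001 × (1 - 1.0143/100) = 10001 × 0.989857 ≈ 9900 billion.

$9,900 billion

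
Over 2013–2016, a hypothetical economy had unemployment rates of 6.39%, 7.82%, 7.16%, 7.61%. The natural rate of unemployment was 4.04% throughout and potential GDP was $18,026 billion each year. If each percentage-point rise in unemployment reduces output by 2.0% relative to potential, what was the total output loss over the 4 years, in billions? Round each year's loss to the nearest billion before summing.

Year 2013: gap = -2.0 × (6.39 - 4.04) = -4.7%, loss ≈ 18026 × 4.7/100 ≈ 847.
Year 2014: gap = -2.0 × (7.82 - 4.04) = -7.56%, loss ≈ 18026 × 7.56/100 ≈ 1363.
Year 2015: gap = -2.0 × (7.16 - 4.04) = -6.24%, loss ≈ 18026 × 6.24/100 ≈ 1125.
Year 2016: gap = -2.0 × (7.61 - 4.04) = -7.14%, loss ≈ 18026 × 7.14/100 ≈ 1287.
Total lost output = 847 + 1363 + 1125 + 1287 = 4622 billion.

$4,622 billion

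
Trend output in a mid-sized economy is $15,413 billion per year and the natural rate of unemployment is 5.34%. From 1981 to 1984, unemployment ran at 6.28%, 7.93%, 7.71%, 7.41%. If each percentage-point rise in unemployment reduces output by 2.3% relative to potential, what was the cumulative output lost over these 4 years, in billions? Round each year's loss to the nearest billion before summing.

Year 1981: gap = -2.3 × (6.28 - 5.34) = -2.162%, loss ≈ 15413 × 2.162/100 ≈ 333.
Year 1982: gap = -2.3 × (7.93 - 5.34) = -5.957%, loss ≈ 15413 × 5.957/100 ≈ 918.
Year 1983: gap = -2.3 × (7.71 - 5.34) = -5.451%, loss ≈ 15413 × 5.451/100 ≈ 840.
Year 1984: gap = -2.3 × (7.41 - 5.34) = -4.761%, loss ≈ 15413 × 4.761/100 ≈ 734.
Total lost output = 333 + 918 + 840 + 734 = 2825 billion.

$2,825 billion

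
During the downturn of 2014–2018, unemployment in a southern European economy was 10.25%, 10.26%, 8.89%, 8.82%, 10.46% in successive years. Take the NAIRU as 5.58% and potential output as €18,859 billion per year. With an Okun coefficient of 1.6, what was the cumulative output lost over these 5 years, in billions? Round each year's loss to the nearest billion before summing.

€6,271 billion

Year 2014: gap = -1.6 × (10.25 - 5.58) = -7.472%, loss ≈ 18859 × 7.472/100 ≈ 1409.
Year 2015: gap = -1.6 × (10.26 - 5.58) = -7.488%, loss ≈ 18859 × 7.488/100 ≈ 1412.
Year 2016: gap = -1.6 × (8.89 - 5.58) = -5.296%, loss ≈ 18859 × 5.296/100 ≈ 999.
Year 2017: gap = -1.6 × (8.82 - 5.58) = -5.184%, loss ≈ 18859 × 5.184/100 ≈ 978.
Year 2018: gap = -1.6 × (10.46 - 5.58) = -7.808%, loss ≈ 18859 × 7.808/100 ≈ 1473.
Total lost output = 1409 + 1412 + 999 + 978 + 1473 = 6271 billion.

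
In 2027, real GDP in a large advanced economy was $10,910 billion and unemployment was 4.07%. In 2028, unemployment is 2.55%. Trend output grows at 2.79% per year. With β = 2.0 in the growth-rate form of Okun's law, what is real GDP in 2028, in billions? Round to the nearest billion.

$11,546 billion

Δu = 2.55 - 4.07 = -1.52 points.
Okun's law (growth form): g_Y = g_Y* - β × Δu = 2.79 - 2.0 × (-1.52) = 2.79 + 3.04 = 5.83%.
Real GDP in the next year = 10910 × (1 + 5.83/100) = 10910 × 1.0583 ≈ 11546 billion.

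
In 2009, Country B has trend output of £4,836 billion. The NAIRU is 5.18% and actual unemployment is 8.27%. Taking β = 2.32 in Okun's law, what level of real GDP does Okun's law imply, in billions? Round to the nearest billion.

£4,489 billion

Unemployment gap = 8.27 - 5.18 = 3.09 points, so the output gap is -2.32 × 3.09 = -7.1688%.
Actual GDP = 4836 × (1 - 7.1688/100) = 4836 × 0.928312 ≈ 4489 billion.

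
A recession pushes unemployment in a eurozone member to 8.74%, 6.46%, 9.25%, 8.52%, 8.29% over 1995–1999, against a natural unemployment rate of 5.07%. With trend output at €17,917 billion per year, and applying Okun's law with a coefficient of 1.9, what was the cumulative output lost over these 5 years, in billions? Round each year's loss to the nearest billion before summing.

Year 1995: gap = -1.9 × (8.74 - 5.07) = -6.973%, loss ≈ 17917 × 6.973/100 ≈ 1249.
Year 1996: gap = -1.9 × (6.46 - 5.07) = -2.641%, loss ≈ 17917 × 2.641/100 ≈ 473.
Year 1997: gap = -1.9 × (9.25 - 5.07) = -7.942%, loss ≈ 17917 × 7.942/100 ≈ 1423.
Year 1998: gap = -1.9 × (8.52 - 5.07) = -6.555%, loss ≈ 17917 × 6.555/100 ≈ 1174.
Year 1999: gap = -1.9 × (8.29 - 5.07) = -6.118%, loss ≈ 17917 × 6.118/100 ≈ 1096.
Total lost output = 1249 + 473 + 1423 + 1174 + 1096 = 5415 billion.

€5,415 billion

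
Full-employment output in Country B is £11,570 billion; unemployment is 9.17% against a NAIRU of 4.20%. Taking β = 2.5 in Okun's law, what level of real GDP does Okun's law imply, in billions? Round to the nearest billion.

£10,132 billion

Unemployment gap = 9.17 - 4.2 = 4.97 points, so the output gap is -2.5 × 4.97 = -12.425%.
Actual GDP = 11570 × (1 - 12.425/100) = 11570 × 0.87575 ≈ 10132 billion.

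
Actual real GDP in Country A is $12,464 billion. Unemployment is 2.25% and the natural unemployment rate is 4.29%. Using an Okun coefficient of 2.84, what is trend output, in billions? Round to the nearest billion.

Unemployment gap = 2.25 - 4.29 = -2.04 points, so output gap = -2.84 × (-2.04) = 5.7936%.
Since Y = Y* × (1 + gap/100), Y* = 12464/1.057936 ≈ 11781 billion.

$11,781 billion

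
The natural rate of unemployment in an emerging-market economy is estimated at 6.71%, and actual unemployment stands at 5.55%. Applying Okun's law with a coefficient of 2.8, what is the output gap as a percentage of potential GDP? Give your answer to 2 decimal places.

3.25%

The unemployment gap is 5.55 - 6.71 = -1.16 percentage points.
Okun's law gives an output gap of -2.8 × (-1.16) = 3.248%, i.e. 3.25% above potential.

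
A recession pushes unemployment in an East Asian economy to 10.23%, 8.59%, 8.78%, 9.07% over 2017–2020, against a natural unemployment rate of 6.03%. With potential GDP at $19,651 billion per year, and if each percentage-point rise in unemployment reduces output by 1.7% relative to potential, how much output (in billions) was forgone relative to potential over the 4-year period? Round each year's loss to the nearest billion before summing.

$4,193 billion

Year 2017: gap = -1.7 × (10.23 - 6.03) = -7.14%, loss ≈ 19651 × 7.14/100 ≈ 1403.
Year 2018: gap = -1.7 × (8.59 - 6.03) = -4.352%, loss ≈ 19651 × 4.352/100 ≈ 855.
Year 2019: gap = -1.7 × (8.78 - 6.03) = -4.675%, loss ≈ 19651 × 4.675/100 ≈ 919.
Year 2020: gap = -1.7 × (9.07 - 6.03) = -5.168%, loss ≈ 19651 × 5.168/100 ≈ 1016.
Total lost output = 1403 + 855 + 919 + 1016 = 4193 billion.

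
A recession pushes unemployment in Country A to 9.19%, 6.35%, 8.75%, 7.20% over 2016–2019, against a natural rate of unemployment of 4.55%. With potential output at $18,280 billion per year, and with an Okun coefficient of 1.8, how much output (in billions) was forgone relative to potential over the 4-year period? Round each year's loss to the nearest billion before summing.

$4,373 billion

Year 2016: gap = -1.8 × (9.19 - 4.55) = -8.352%, loss ≈ 18280 × 8.352/100 ≈ 1527.
Year 2017: gap = -1.8 × (6.35 - 4.55) = -3.24%, loss ≈ 18280 × 3.24/100 ≈ 592.
Year 2018: gap = -1.8 × (8.75 - 4.55) = -7.56%, loss ≈ 18280 × 7.56/100 ≈ 1382.
Year 2019: gap = -1.8 × (7.2 - 4.55) = -4.77%, loss ≈ 18280 × 4.77/100 ≈ 872.
Total lost output = 1527 + 592 + 1382 + 872 = 4373 billion.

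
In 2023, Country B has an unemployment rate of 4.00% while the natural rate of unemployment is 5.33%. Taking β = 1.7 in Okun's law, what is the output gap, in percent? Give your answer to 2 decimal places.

The unemployment gap is 4 - 5.33 = -1.33 percentage points.
Okun's law gives an output gap of -1.7 × (-1.33) = 2.261%, i.e. 2.26% above potential.

2.26%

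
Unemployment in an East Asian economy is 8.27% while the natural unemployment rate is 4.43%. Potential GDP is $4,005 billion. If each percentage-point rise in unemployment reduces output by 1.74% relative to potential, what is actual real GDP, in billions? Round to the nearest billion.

Unemployment gap = 8.27 - 4.43 = 3.84 points, so the output gap is -1.74 × 3.84 = -6.6816%.
Actual GDP = 4005 × (1 - 6.6816/100) = 4005 × 0.933184 ≈ 3737 billion.

$3,737 billion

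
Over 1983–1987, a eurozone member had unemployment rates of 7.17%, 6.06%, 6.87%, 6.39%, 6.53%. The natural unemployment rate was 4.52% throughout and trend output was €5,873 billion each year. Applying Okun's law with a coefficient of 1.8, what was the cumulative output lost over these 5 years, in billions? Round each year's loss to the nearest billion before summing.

Year 1983: gap = -1.8 × (7.17 - 4.52) = -4.77%, loss ≈ 5873 × 4.77/100 ≈ 280.
Year 1984: gap = -1.8 × (6.06 - 4.52) = -2.772%, loss ≈ 5873 × 2.772/100 ≈ 163.
Year 1985: gap = -1.8 × (6.87 - 4.52) = -4.23%, loss ≈ 5873 × 4.23/100 ≈ 248.
Year 1986: gap = -1.8 × (6.39 - 4.52) = -3.366%, loss ≈ 5873 × 3.366/100 ≈ 198.
Year 1987: gap = -1.8 × (6.53 - 4.52) = -3.618%, loss ≈ 5873 × 3.618/100 ≈ 212.
Total lost output = 280 + 163 + 248 + 198 + 212 = 1101 billion.

€1,101 billion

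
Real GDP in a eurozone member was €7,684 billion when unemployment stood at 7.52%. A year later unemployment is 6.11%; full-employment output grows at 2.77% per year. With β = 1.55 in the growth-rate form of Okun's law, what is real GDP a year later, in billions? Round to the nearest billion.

€8,065 billion

Δu = 6.11 - 7.52 = -1.41 points.
Okun's law (growth form): g_Y = g_Y* - β × Δu = 2.77 - 1.55 × (-1.41) = 2.77 + 2.1855 = 4.9555%.
Real GDP in the next year = 7684 × (1 + 4.9555/100) = 7684 × 1.049555 ≈ 8065 billion.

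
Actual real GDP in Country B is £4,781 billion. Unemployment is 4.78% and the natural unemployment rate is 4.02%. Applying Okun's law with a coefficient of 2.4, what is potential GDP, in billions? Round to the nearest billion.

Unemployment gap = 4.78 - 4.02 = 0.76 points, so output gap = -2.4 × 0.76 = -1.824%.
Since Y = Y* × (1 + gap/100), Y* = 4781/0.98176 ≈ 4870 billion.

£4,870 billion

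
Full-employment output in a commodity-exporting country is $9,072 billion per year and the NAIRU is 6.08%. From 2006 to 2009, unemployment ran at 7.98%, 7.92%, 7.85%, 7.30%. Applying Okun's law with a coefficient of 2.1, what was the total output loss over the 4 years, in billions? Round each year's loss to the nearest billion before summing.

Year 2006: gap = -2.1 × (7.98 - 6.08) = -3.99%, loss ≈ 9072 × 3.99/100 ≈ 362.
Year 2007: gap = -2.1 × (7.92 - 6.08) = -3.864%, loss ≈ 9072 × 3.864/100 ≈ 351.
Year 2008: gap = -2.1 × (7.85 - 6.08) = -3.717%, loss ≈ 9072 × 3.717/100 ≈ 337.
Year 2009: gap = -2.1 × (7.3 - 6.08) = -2.562%, loss ≈ 9072 × 2.562/100 ≈ 232.
Total lost output = 362 + 351 + 337 + 232 = 1282 billion.

$1,282 billion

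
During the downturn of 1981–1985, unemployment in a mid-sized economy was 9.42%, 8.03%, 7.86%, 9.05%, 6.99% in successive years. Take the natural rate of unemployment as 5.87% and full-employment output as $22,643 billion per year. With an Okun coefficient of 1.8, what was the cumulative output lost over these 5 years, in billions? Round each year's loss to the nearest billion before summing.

Year 1981: gap = -1.8 × (9.42 - 5.87) = -6.39%, loss ≈ 22643 × 6.39/100 ≈ 1447.
Year 1982: gap = -1.8 × (8.03 - 5.87) = -3.888%, loss ≈ 22643 × 3.888/100 ≈ 880.
Year 1983: gap = -1.8 × (7.86 - 5.87) = -3.582%, loss ≈ 22643 × 3.582/100 ≈ 811.
Year 1984: gap = -1.8 × (9.05 - 5.87) = -5.724%, loss ≈ 22643 × 5.724/100 ≈ 1296.
Year 1985: gap = -1.8 × (6.99 - 5.87) = -2.016%, loss ≈ 22643 × 2.016/100 ≈ 456.
Total lost output = 1447 + 880 + 811 + 1296 + 456 = 4890 billion.

$4,890 billion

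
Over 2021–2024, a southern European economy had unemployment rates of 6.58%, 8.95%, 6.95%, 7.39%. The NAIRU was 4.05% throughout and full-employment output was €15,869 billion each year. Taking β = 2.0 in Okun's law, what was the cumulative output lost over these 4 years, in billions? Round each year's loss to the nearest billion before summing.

€4,338 billion

Year 2021: gap = -2.0 × (6.58 - 4.05) = -5.06%, loss ≈ 15869 × 5.06/100 ≈ 803.
Year 2022: gap = -2.0 × (8.95 - 4.05) = -9.8%, loss ≈ 15869 × 9.8/100 ≈ 1555.
Year 2023: gap = -2.0 × (6.95 - 4.05) = -5.8%, loss ≈ 15869 × 5.8/100 ≈ 920.
Year 2024: gap = -2.0 × (7.39 - 4.05) = -6.68%, loss ≈ 15869 × 6.68/100 ≈ 1060.
Total lost output = 803 + 1555 + 920 + 1060 = 4338 billion.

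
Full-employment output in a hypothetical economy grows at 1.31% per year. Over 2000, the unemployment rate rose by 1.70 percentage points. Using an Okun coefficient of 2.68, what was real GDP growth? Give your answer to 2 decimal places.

Growth-rate Okun's law: g_Y = g_Y* - β × Δu.
g_Y = 1.31 - 2.68 × (1.70) = 1.31 - 4.556 = -3.246%, i.e. -3.25% to 2 d.p.

-3.25%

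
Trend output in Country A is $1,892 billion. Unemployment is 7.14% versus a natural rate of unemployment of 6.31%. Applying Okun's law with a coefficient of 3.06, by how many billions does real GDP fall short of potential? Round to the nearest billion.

Output gap = -3.06 × (7.14 - 6.31) = -3.06 × 0.83 = -2.5398%.
Actual GDP ≈ 1892 × 0.974602 ≈ 1844 billion, so the shortfall is 1892 - 1844 = 48 billion.

$48 billion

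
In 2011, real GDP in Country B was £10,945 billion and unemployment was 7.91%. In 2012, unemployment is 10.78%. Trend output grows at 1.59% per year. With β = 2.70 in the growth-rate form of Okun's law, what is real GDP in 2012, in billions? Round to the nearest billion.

Δu = 10.78 - 7.91 = 2.87 points.
Okun's law (growth form): g_Y = g_Y* - β × Δu = 1.59 - 2.70 × (2.87) = 1.59 - 7.749 = -6.159%.
Real GDP in the next year = 10945 × (1 - 6.159/100) = 10945 × 0.93841 ≈ 10271 billion.

£10,271 billion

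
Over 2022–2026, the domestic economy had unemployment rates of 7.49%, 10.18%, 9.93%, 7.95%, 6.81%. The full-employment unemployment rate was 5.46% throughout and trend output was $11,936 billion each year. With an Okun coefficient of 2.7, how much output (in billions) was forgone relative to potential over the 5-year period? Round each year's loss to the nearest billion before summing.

Year 2022: gap = -2.7 × (7.49 - 5.46) = -5.481%, loss ≈ 11936 × 5.481/100 ≈ 654.
Year 2023: gap = -2.7 × (10.18 - 5.46) = -12.744%, loss ≈ 11936 × 12.744/100 ≈ 1521.
Year 2024: gap = -2.7 × (9.93 - 5.46) = -12.069%, loss ≈ 11936 × 12.069/100 ≈ 1441.
Year 2025: gap = -2.7 × (7.95 - 5.46) = -6.723%, loss ≈ 11936 × 6.723/100 ≈ 802.
Year 2026: gap = -2.7 × (6.81 - 5.46) = -3.645%, loss ≈ 11936 × 3.645/100 ≈ 435.
Total lost output = 654 + 1521 + 1441 + 802 + 435 = 4853 billion.

$4,853 billion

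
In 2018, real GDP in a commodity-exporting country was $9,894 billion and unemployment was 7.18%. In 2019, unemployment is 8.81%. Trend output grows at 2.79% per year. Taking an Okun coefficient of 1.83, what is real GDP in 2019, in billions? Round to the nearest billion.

$9,875 billion

Δu = 8.81 - 7.18 = 1.63 points.
Okun's law (growth form): g_Y = g_Y* - β × Δu = 2.79 - 1.83 × (1.63) = 2.79 - 2.9829 = -0.1929%.
Real GDP in the next year = 9894 × (1 - 0.1929/100) = 9894 × 0.998071 ≈ 9875 billion.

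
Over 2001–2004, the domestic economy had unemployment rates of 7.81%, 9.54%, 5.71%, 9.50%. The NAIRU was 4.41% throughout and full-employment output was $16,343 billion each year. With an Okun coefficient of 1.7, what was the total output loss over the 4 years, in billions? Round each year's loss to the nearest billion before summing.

$4,145 billion

Year 2001: gap = -1.7 × (7.81 - 4.41) = -5.78%, loss ≈ 16343 × 5.78/100 ≈ 945.
Year 2002: gap = -1.7 × (9.54 - 4.41) = -8.721%, loss ≈ 16343 × 8.721/100 ≈ 1425.
Year 2003: gap = -1.7 × (5.71 - 4.41) = -2.21%, loss ≈ 16343 × 2.21/100 ≈ 361.
Year 2004: gap = -1.7 × (9.5 - 4.41) = -8.653%, loss ≈ 16343 × 8.653/100 ≈ 1414.
Total lost output = 945 + 1425 + 361 + 1414 = 4145 billion.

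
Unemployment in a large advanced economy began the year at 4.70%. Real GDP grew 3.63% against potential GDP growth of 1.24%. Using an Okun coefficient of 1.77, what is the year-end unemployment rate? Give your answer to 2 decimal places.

3.35%

Growth-rate Okun's law: g_Y = g_Y* - β × Δu, so Δu = (g_Y* - g_Y)/β.
Δu = (1.24 - 3.63)/1.77 = -2.39/1.77 = -1.35 percentage points.
Year-end unemployment = 4.7 - 1.35 = 3.35%.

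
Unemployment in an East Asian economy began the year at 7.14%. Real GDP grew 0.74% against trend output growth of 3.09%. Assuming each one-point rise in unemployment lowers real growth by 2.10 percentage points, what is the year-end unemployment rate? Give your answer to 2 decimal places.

8.26%

Growth-rate Okun's law: g_Y = g_Y* - β × Δu, so Δu = (g_Y* - g_Y)/β.
Δu = (3.09 - 0.74)/2.10 = 2.35/2.10 = 1.12 percentage points.
Year-end unemployment = 7.14 + 1.12 = 8.26%.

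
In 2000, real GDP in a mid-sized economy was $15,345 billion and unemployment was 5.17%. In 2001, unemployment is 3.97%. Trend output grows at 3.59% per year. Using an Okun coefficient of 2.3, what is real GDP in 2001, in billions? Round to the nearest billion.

$16,319 billion

Δu = 3.97 - 5.17 = -1.2 points.
Okun's law (growth form): g_Y = g_Y* - β × Δu = 3.59 - 2.3 × (-1.20) = 3.59 + 2.76 = 6.35%.
Real GDP in the next year = 15345 × (1 + 6.35/100) = 15345 × 1.0635 ≈ 16319 billion.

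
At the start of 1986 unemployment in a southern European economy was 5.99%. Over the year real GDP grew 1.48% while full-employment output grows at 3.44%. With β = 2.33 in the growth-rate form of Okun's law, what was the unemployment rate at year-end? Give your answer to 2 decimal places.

6.83%

Growth-rate Okun's law: g_Y = g_Y* - β × Δu, so Δu = (g_Y* - g_Y)/β.
Δu = (3.44 - 1.48)/2.33 = 1.96/2.33 = 0.84 percentage points.
Year-end unemployment = 5.99 + 0.84 = 6.83%.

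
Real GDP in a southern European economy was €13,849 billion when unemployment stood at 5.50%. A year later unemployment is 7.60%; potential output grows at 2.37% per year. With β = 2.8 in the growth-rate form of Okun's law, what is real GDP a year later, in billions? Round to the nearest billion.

€13,363 billion

Δu = 7.6 - 5.5 = 2.1 points.
Okun's law (growth form): g_Y = g_Y* - β × Δu = 2.37 - 2.8 × (2.10) = 2.37 - 5.88 = -3.51%.
Real GDP in the next year = 13849 × (1 - 3.51/100) = 13849 × 0.9649 ≈ 13363 billion.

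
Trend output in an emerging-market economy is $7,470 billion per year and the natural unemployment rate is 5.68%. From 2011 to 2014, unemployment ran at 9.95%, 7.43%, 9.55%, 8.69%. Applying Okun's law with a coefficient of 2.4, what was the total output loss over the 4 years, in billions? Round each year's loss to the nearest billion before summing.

Year 2011: gap = -2.4 × (9.95 - 5.68) = -10.248%, loss ≈ 7470 × 10.248/100 ≈ 766.
Year 2012: gap = -2.4 × (7.43 - 5.68) = -4.2%, loss ≈ 7470 × 4.2/100 ≈ 314.
Year 2013: gap = -2.4 × (9.55 - 5.68) = -9.288%, loss ≈ 7470 × 9.288/100 ≈ 694.
Year 2014: gap = -2.4 × (8.69 - 5.68) = -7.224%, loss ≈ 7470 × 7.224/100 ≈ 540.
Total lost output = 766 + 314 + 694 + 540 = 2314 billion.

$2,314 billion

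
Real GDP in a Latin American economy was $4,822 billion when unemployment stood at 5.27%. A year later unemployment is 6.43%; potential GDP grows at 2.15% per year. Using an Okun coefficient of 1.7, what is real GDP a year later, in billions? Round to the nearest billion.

Δu = 6.43 - 5.27 = 1.16 points.
Okun's law (growth form): g_Y = g_Y* - β × Δu = 2.15 - 1.7 × (1.16) = 2.15 - 1.972 = 0.178%.
Real GDP in the next year = 4822 × (1 + 0.178/100) = 4822 × 1.00178 ≈ 4831 billion.

$4,831 billion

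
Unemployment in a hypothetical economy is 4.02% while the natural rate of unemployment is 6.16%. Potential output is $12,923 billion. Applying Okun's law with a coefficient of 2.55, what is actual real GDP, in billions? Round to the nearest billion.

Unemployment gap = 4.02 - 6.16 = -2.14 points, so the output gap is -2.55 × (-2.14) = 5.457%.
Actual GDP = 12923 × (1 + 5.457/100) = 12923 × 1.05457 ≈ 13628 billion.

$13,628 billion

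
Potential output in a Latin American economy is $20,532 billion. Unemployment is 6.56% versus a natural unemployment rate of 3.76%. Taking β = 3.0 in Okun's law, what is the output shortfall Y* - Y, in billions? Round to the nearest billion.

Output gap = -3.0 × (6.56 - 3.76) = -3 × 2.8 = -8.4%.
Actual GDP ≈ 20532 × 0.916 ≈ 18807 billion, so the shortfall is 20532 - 18807 = 1725 billion.

$1,725 billion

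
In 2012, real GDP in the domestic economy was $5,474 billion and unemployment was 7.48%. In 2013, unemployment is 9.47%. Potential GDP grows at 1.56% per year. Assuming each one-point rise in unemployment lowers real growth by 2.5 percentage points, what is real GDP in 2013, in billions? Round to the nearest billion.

$5,287 billion

Δu = 9.47 - 7.48 = 1.99 points.
Okun's law (growth form): g_Y = g_Y* - β × Δu = 1.56 - 2.5 × (1.99) = 1.56 - 4.975 = -3.415%.
Real GDP in the next year = 5474 × (1 - 3.415/100) = 5474 × 0.96585 ≈ 5287 billion.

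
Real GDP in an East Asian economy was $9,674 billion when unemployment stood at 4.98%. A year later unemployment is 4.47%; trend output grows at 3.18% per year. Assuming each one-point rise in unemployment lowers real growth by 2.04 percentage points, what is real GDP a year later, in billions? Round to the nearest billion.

$10,082 billion

Δu = 4.47 - 4.98 = -0.51 points.
Okun's law (growth form): g_Y = g_Y* - β × Δu = 3.18 - 2.04 × (-0.51) = 3.18 + 1.0404 = 4.2204%.
Real GDP in the next year = 9674 × (1 + 4.2204/100) = 9674 × 1.042204 ≈ 10082 billion.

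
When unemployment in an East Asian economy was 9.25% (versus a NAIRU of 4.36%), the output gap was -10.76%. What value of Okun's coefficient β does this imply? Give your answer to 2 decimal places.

Okun's law: output gap = -β × (u - u*).
-10.76 = -β × (9.25 - 4.36) = -β × 4.89, so β = 10.76/4.89 = 2.20.

β ≈ 2.20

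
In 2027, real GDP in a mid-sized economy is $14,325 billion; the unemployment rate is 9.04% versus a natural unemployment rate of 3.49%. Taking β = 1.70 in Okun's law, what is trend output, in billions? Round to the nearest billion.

$15,817 billion

Unemployment gap = 9.04 - 3.49 = 5.55 points, so output gap = -1.7 × 5.55 = -9.435%.
Since Y = Y* × (1 + gap/100), Y* = 14325/0.90565 ≈ 15817 billion.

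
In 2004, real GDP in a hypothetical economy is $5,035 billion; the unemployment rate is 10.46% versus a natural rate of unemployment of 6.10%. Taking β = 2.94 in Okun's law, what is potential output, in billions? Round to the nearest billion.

Unemployment gap = 10.46 - 6.1 = 4.36 points, so output gap = -2.94 × 4.36 = -12.8184%.
Since Y = Y* × (1 + gap/100), Y* = 5035/0.871816 ≈ 5775 billion.

$5,775 billion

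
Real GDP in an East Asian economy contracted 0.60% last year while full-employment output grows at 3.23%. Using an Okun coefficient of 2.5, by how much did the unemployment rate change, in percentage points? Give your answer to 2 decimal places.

Growth-rate Okun's law: g_Y = g_Y* - β × Δu, so Δu = (g_Y* - g_Y)/β.
Δu = (3.23 + 0.6)/2.5 = 3.83/2.5 = 1.53 percentage points.

1.53 percentage points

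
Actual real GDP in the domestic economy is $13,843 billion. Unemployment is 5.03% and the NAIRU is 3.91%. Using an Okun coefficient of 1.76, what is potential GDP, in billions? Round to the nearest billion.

$14,121 billion

Unemployment gap = 5.03 - 3.91 = 1.12 points, so output gap = -1.76 × 1.12 = -1.9712%.
Since Y = Y* × (1 + gap/100), Y* = 13843/0.980288 ≈ 14121 billion.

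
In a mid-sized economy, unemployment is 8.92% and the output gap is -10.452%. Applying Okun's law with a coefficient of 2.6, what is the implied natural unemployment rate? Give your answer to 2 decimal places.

4.90%

From Okun's law, u - u* = -(output gap)/β = -(-10.452)/2.6 = 4.02 points.
So u* = 8.92 - 4.02 = 4.90%.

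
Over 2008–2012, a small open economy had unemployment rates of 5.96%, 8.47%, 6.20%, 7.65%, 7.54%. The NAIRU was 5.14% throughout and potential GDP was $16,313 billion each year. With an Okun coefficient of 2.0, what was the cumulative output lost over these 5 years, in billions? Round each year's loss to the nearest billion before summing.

$3,302 billion

Year 2008: gap = -2.0 × (5.96 - 5.14) = -1.64%, loss ≈ 16313 × 1.64/100 ≈ 268.
Year 2009: gap = -2.0 × (8.47 - 5.14) = -6.66%, loss ≈ 16313 × 6.66/100 ≈ 1086.
Year 2010: gap = -2.0 × (6.2 - 5.14) = -2.12%, loss ≈ 16313 × 2.12/100 ≈ 346.
Year 2011: gap = -2.0 × (7.65 - 5.14) = -5.02%, loss ≈ 16313 × 5.02/100 ≈ 819.
Year 2012: gap = -2.0 × (7.54 - 5.14) = -4.8%, loss ≈ 16313 × 4.8/100 ≈ 783.
Total lost output = 268 + 1086 + 346 + 819 + 783 = 3302 billion.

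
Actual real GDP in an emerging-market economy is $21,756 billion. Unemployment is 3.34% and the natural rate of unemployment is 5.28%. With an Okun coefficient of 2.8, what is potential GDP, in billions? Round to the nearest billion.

Unemployment gap = 3.34 - 5.28 = -1.94 points, so output gap = -2.8 × (-1.94) = 5.432%.
Since Y = Y* × (1 + gap/100), Y* = 21756/1.05432 ≈ 20635 billion.

$20,635 billion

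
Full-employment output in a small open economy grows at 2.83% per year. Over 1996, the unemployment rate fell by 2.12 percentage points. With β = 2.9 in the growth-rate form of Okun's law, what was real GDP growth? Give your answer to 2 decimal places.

8.98%

Growth-rate Okun's law: g_Y = g_Y* - β × Δu.
g_Y = 2.83 - 2.9 × (-2.12) = 2.83 + 6.148 = 8.978%, i.e. 8.98% to 2 d.p.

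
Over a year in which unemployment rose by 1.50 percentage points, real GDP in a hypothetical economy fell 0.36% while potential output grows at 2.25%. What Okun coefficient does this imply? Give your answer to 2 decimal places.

β ≈ 1.74

Growth form: g_Y = g_Y* - β × Δu, so β = (g_Y* - g_Y)/Δu.
β = (2.25 + 0.36)/1.50 = 2.61/1.50 = 1.74.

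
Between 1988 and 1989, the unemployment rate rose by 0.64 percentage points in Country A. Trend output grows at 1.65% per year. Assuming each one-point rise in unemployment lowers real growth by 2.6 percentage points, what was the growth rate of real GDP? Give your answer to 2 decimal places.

Growth-rate Okun's law: g_Y = g_Y* - β × Δu.
g_Y = 1.65 - 2.6 × (0.64) = 1.65 - 1.664 = -0.014%, i.e. -0.01% to 2 d.p.

-0.01%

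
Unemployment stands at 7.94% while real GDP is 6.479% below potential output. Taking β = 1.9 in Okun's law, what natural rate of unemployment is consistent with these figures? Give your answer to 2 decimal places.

4.53%

From Okun's law, u - u* = -(output gap)/β = -(-6.479)/1.9 = 3.41 points.
So u* = 7.94 - 3.41 = 4.53%.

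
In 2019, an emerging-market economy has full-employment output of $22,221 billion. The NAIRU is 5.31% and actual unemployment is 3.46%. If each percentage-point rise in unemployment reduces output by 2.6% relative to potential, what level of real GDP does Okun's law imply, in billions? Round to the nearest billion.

Unemployment gap = 3.46 - 5.31 = -1.85 points, so the output gap is -2.6 × (-1.85) = 4.81%.
Actual GDP = 22221 × (1 + 4.81/100) = 22221 × 1.0481 ≈ 23290 billion.

$23,290 billion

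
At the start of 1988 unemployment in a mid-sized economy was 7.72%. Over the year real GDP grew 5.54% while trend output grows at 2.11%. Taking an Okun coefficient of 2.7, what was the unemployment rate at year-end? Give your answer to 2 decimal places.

Growth-rate Okun's law: g_Y = g_Y* - β × Δu, so Δu = (g_Y* - g_Y)/β.
Δu = (2.11 - 5.54)/2.7 = -3.43/2.7 = -1.27 percentage points.
Year-end unemployment = 7.72 - 1.27 = 6.45%.

6.45%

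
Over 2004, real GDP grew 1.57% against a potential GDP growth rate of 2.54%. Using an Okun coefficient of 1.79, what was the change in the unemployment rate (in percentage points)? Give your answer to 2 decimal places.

0.54 percentage points

Growth-rate Okun's law: g_Y = g_Y* - β × Δu, so Δu = (g_Y* - g_Y)/β.
Δu = (2.54 - 1.57)/1.79 = 0.97/1.79 = 0.54 percentage points.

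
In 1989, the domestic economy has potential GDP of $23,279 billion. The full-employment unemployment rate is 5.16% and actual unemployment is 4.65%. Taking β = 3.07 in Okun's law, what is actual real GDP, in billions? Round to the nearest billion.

$23,643 billion

Unemployment gap = 4.65 - 5.16 = -0.51 points, so the output gap is -3.07 × (-0.51) = 1.5657%.
Actual GDP = 23279 × (1 + 1.5657/100) = 23279 × 1.015657 ≈ 23643 billion.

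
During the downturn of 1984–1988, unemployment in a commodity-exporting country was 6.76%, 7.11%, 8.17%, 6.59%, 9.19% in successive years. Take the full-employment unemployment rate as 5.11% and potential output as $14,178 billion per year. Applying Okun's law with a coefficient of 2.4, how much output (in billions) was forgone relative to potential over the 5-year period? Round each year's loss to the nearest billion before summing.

$4,175 billion

Year 1984: gap = -2.4 × (6.76 - 5.11) = -3.96%, loss ≈ 14178 × 3.96/100 ≈ 561.
Year 1985: gap = -2.4 × (7.11 - 5.11) = -4.8%, loss ≈ 14178 × 4.8/100 ≈ 681.
Year 1986: gap = -2.4 × (8.17 - 5.11) = -7.344%, loss ≈ 14178 × 7.344/100 ≈ 1041.
Year 1987: gap = -2.4 × (6.59 - 5.11) = -3.552%, loss ≈ 14178 × 3.552/100 ≈ 504.
Year 1988: gap = -2.4 × (9.19 - 5.11) = -9.792%, loss ≈ 14178 × 9.792/100 ≈ 1388.
Total lost output = 561 + 681 + 1041 + 504 + 1388 = 4175 billion.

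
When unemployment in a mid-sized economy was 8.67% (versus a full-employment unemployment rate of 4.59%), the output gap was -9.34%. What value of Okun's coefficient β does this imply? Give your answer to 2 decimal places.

Okun's law: output gap = -β × (u - u*).
-9.34 = -β × (8.67 - 4.59) = -β × 4.08, so β = 9.34/4.08 = 2.29.

β ≈ 2.29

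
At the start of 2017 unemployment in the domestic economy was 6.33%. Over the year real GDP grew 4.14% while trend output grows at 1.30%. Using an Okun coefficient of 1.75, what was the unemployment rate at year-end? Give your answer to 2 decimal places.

Growth-rate Okun's law: g_Y = g_Y* - β × Δu, so Δu = (g_Y* - g_Y)/β.
Δu = (1.3 - 4.14)/1.75 = -2.84/1.75 = -1.62 percentage points.
Year-end unemployment = 6.33 - 1.62 = 4.71%.

4.71%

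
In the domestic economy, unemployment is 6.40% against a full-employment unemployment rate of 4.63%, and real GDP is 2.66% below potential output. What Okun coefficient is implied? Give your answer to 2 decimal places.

β ≈ 1.50

Okun's law: output gap = -β × (u - u*).
-2.66 = -β × (6.4 - 4.63) = -β × 1.77, so β = 2.66/1.77 = 1.50.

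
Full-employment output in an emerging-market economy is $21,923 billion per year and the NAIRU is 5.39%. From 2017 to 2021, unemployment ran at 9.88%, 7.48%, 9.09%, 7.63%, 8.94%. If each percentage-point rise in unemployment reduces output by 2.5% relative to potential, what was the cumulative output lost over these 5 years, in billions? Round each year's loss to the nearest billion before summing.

Year 2017: gap = -2.5 × (9.88 - 5.39) = -11.225%, loss ≈ 21923 × 11.225/100 ≈ 2461.
Year 2018: gap = -2.5 × (7.48 - 5.39) = -5.225%, loss ≈ 21923 × 5.225/100 ≈ 1145.
Year 2019: gap = -2.5 × (9.09 - 5.39) = -9.25%, loss ≈ 21923 × 9.25/100 ≈ 2028.
Year 2020: gap = -2.5 × (7.63 - 5.39) = -5.6%, loss ≈ 21923 × 5.6/100 ≈ 1228.
Year 2021: gap = -2.5 × (8.94 - 5.39) = -8.875%, loss ≈ 21923 × 8.875/100 ≈ 1946.
Total lost output = 2461 + 1145 + 2028 + 1228 + 1946 = 8808 billion.

$8,808 billion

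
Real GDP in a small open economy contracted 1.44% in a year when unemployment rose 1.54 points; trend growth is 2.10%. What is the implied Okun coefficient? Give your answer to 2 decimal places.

β ≈ 2.30

Growth form: g_Y = g_Y* - β × Δu, so β = (g_Y* - g_Y)/Δu.
β = (2.1 + 1.44)/1.54 = 3.54/1.54 = 2.30.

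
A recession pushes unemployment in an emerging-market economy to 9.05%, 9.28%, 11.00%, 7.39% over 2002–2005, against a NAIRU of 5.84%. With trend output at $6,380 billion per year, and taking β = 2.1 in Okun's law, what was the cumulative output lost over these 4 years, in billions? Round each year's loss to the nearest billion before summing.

$1,790 billion

Year 2002: gap = -2.1 × (9.05 - 5.84) = -6.741%, loss ≈ 6380 × 6.741/100 ≈ 430.
Year 2003: gap = -2.1 × (9.28 - 5.84) = -7.224%, loss ≈ 6380 × 7.224/100 ≈ 461.
Year 2004: gap = -2.1 × (11 - 5.84) = -10.836%, loss ≈ 6380 × 10.836/100 ≈ 691.
Year 2005: gap = -2.1 × (7.39 - 5.84) = -3.255%, loss ≈ 6380 × 3.255/100 ≈ 208.
Total lost output = 430 + 461 + 691 + 208 = 1790 billion.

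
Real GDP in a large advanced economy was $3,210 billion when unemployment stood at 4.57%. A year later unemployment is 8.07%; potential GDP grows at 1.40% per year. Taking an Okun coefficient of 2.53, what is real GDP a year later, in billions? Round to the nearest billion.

$2,971 billion

Δu = 8.07 - 4.57 = 3.5 points.
Okun's law (growth form): g_Y = g_Y* - β × Δu = 1.40 - 2.53 × (3.50) = 1.4 - 8.855 = -7.455%.
Real GDP in the next year = 3210 × (1 - 7.455/100) = 3210 × 0.92545 ≈ 2971 billion.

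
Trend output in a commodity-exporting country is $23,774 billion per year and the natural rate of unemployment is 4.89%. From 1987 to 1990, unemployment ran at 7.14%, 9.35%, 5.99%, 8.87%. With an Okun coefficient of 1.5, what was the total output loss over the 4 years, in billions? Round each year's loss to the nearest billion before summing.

Year 1987: gap = -1.5 × (7.14 - 4.89) = -3.375%, loss ≈ 23774 × 3.375/100 ≈ 802.
Year 1988: gap = -1.5 × (9.35 - 4.89) = -6.69%, loss ≈ 23774 × 6.69/100 ≈ 1590.
Year 1989: gap = -1.5 × (5.99 - 4.89) = -1.65%, loss ≈ 23774 × 1.65/100 ≈ 392.
Year 1990: gap = -1.5 × (8.87 - 4.89) = -5.97%, loss ≈ 23774 × 5.97/100 ≈ 1419.
Total lost output = 802 + 1590 + 392 + 1419 = 4203 billion.

$4,203 billion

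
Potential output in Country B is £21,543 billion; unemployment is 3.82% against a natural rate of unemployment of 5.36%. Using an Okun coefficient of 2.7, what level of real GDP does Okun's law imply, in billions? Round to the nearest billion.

Unemployment gap = 3.82 - 5.36 = -1.54 points, so the output gap is -2.7 × (-1.54) = 4.158%.
Actual GDP = 21543 × (1 + 4.158/100) = 21543 × 1.04158 ≈ 22439 billion.

£22,439 billion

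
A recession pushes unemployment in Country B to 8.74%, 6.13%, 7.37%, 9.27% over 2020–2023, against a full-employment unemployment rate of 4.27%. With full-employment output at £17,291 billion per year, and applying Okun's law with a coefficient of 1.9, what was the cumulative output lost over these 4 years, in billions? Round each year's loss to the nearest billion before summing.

£4,741 billion

Year 2020: gap = -1.9 × (8.74 - 4.27) = -8.493%, loss ≈ 17291 × 8.493/100 ≈ 1469.
Year 2021: gap = -1.9 × (6.13 - 4.27) = -3.534%, loss ≈ 17291 × 3.534/100 ≈ 611.
Year 2022: gap = -1.9 × (7.37 - 4.27) = -5.89%, loss ≈ 17291 × 5.89/100 ≈ 1018.
Year 2023: gap = -1.9 × (9.27 - 4.27) = -9.5%, loss ≈ 17291 × 9.5/100 ≈ 1643.
Total lost output = 1469 + 611 + 1018 + 1643 = 4741 billion.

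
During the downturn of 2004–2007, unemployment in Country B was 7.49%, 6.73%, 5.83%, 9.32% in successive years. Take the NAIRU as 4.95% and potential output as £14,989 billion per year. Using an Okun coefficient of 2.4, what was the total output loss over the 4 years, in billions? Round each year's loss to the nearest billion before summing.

£3,443 billion

Year 2004: gap = -2.4 × (7.49 - 4.95) = -6.096%, loss ≈ 14989 × 6.096/100 ≈ 914.
Year 2005: gap = -2.4 × (6.73 - 4.95) = -4.272%, loss ≈ 14989 × 4.272/100 ≈ 640.
Year 2006: gap = -2.4 × (5.83 - 4.95) = -2.112%, loss ≈ 14989 × 2.112/100 ≈ 317.
Year 2007: gap = -2.4 × (9.32 - 4.95) = -10.488%, loss ≈ 14989 × 10.488/100 ≈ 1572.
Total lost output = 914 + 640 + 317 + 1572 = 3443 billion.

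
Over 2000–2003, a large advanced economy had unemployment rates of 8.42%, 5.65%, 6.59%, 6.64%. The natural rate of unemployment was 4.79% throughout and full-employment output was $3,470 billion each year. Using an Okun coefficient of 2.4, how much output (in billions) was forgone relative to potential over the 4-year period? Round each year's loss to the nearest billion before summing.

$678 billion

Year 2000: gap = -2.4 × (8.42 - 4.79) = -8.712%, loss ≈ 3470 × 8.712/100 ≈ 302.
Year 2001: gap = -2.4 × (5.65 - 4.79) = -2.064%, loss ≈ 3470 × 2.064/100 ≈ 72.
Year 2002: gap = -2.4 × (6.59 - 4.79) = -4.32%, loss ≈ 3470 × 4.32/100 ≈ 150.
Year 2003: gap = -2.4 × (6.64 - 4.79) = -4.44%, loss ≈ 3470 × 4.44/100 ≈ 154.
Total lost output = 302 + 72 + 150 + 154 = 678 billion.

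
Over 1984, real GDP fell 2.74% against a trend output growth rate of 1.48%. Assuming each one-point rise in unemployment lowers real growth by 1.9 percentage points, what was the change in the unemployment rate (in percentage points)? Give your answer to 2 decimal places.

2.22 percentage points

Growth-rate Okun's law: g_Y = g_Y* - β × Δu, so Δu = (g_Y* - g_Y)/β.
Δu = (1.48 + 2.74)/1.9 = 4.22/1.9 = 2.22 percentage points.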